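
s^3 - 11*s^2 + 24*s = s*(s - 8)*(s - 3)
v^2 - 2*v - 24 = (v - 6)*(v + 4)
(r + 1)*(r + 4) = r^2 + 5*r + 4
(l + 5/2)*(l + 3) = l^2 + 11*l/2 + 15/2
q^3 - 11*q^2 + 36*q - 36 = (q - 6)*(q - 3)*(q - 2)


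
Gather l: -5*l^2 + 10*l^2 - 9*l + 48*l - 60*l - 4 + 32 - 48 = 5*l^2 - 21*l - 20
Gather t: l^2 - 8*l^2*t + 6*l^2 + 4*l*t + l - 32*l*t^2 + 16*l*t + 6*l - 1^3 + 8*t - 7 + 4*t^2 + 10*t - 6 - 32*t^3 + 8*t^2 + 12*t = 7*l^2 + 7*l - 32*t^3 + t^2*(12 - 32*l) + t*(-8*l^2 + 20*l + 30) - 14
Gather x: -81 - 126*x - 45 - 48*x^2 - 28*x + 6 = -48*x^2 - 154*x - 120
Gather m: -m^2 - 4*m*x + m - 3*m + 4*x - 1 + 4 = -m^2 + m*(-4*x - 2) + 4*x + 3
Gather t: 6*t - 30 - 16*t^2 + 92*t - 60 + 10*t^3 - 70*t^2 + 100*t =10*t^3 - 86*t^2 + 198*t - 90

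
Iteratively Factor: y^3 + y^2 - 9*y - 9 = (y - 3)*(y^2 + 4*y + 3) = (y - 3)*(y + 1)*(y + 3)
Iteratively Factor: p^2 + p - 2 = (p - 1)*(p + 2)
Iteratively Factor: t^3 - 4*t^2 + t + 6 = (t - 3)*(t^2 - t - 2) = (t - 3)*(t - 2)*(t + 1)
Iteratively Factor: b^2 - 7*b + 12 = (b - 3)*(b - 4)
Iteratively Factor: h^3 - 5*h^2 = (h - 5)*(h^2) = h*(h - 5)*(h)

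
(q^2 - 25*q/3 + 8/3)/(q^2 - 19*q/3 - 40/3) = (3*q - 1)/(3*q + 5)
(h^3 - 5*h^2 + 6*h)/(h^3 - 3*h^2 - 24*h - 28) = h*(-h^2 + 5*h - 6)/(-h^3 + 3*h^2 + 24*h + 28)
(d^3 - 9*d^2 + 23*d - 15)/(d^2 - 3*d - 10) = (d^2 - 4*d + 3)/(d + 2)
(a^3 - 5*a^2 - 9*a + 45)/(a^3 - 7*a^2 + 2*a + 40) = (a^2 - 9)/(a^2 - 2*a - 8)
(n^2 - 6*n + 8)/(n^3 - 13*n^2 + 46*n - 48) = (n - 4)/(n^2 - 11*n + 24)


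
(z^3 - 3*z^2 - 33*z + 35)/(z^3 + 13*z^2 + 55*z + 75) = (z^2 - 8*z + 7)/(z^2 + 8*z + 15)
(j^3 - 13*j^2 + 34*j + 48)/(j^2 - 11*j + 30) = (j^2 - 7*j - 8)/(j - 5)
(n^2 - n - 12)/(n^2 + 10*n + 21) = (n - 4)/(n + 7)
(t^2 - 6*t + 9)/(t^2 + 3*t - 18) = (t - 3)/(t + 6)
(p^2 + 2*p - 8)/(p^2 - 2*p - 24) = (p - 2)/(p - 6)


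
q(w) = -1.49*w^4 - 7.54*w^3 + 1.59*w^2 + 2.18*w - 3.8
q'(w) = -5.96*w^3 - 22.62*w^2 + 3.18*w + 2.18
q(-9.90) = -6866.37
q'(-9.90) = 3536.69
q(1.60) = -36.89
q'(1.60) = -75.05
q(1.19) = -14.65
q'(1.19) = -36.11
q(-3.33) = 101.78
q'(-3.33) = -39.16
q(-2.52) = 61.38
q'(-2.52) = -54.10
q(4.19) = -980.64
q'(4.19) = -820.03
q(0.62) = -3.85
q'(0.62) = -5.96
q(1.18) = -14.29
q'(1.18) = -35.36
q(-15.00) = -49662.50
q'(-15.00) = 14979.98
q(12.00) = -43674.44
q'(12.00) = -13515.82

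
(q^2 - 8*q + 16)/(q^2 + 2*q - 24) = (q - 4)/(q + 6)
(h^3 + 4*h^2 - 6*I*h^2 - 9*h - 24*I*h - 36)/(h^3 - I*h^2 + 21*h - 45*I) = (h + 4)/(h + 5*I)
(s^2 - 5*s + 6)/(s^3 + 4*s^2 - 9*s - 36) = (s - 2)/(s^2 + 7*s + 12)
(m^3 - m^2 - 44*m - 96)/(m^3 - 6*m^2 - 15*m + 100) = (m^2 - 5*m - 24)/(m^2 - 10*m + 25)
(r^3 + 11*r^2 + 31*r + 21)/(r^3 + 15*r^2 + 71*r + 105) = (r + 1)/(r + 5)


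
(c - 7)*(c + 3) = c^2 - 4*c - 21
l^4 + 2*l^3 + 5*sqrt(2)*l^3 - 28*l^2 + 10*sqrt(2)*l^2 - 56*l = l*(l + 2)*(l - 2*sqrt(2))*(l + 7*sqrt(2))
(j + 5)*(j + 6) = j^2 + 11*j + 30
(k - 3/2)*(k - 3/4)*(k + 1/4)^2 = k^4 - 7*k^3/4 + k^2/16 + 27*k/64 + 9/128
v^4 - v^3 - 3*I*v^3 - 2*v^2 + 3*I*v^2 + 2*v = v*(v - 1)*(v - 2*I)*(v - I)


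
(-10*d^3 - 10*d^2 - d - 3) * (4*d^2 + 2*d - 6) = -40*d^5 - 60*d^4 + 36*d^3 + 46*d^2 + 18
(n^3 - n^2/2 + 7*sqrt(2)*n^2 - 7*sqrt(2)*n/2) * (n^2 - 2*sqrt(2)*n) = n^5 - n^4/2 + 5*sqrt(2)*n^4 - 28*n^3 - 5*sqrt(2)*n^3/2 + 14*n^2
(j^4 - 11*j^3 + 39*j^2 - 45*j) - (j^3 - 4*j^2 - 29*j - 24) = j^4 - 12*j^3 + 43*j^2 - 16*j + 24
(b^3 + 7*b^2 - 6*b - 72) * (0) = 0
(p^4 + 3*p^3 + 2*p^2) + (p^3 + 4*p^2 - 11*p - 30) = p^4 + 4*p^3 + 6*p^2 - 11*p - 30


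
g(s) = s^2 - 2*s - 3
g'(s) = 2*s - 2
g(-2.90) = 11.21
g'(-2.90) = -7.80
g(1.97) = -3.06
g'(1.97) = 1.94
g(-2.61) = 9.03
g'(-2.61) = -7.22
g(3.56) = 2.55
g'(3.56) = 5.12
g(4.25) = 6.56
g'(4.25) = 6.50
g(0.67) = -3.89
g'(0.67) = -0.66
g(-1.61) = 2.81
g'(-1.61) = -5.22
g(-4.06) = 21.60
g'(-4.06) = -10.12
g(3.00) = 0.00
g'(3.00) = 4.00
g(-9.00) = 96.00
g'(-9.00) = -20.00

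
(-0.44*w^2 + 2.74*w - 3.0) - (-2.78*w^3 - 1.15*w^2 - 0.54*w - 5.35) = 2.78*w^3 + 0.71*w^2 + 3.28*w + 2.35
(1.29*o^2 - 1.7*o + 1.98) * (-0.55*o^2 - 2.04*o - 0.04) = -0.7095*o^4 - 1.6966*o^3 + 2.3274*o^2 - 3.9712*o - 0.0792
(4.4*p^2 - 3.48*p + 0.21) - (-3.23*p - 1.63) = 4.4*p^2 - 0.25*p + 1.84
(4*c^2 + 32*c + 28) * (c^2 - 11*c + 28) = 4*c^4 - 12*c^3 - 212*c^2 + 588*c + 784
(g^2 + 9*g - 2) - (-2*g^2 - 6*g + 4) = 3*g^2 + 15*g - 6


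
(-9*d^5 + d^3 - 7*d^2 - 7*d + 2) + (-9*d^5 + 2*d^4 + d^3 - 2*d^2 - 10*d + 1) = -18*d^5 + 2*d^4 + 2*d^3 - 9*d^2 - 17*d + 3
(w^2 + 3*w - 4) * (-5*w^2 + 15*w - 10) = -5*w^4 + 55*w^2 - 90*w + 40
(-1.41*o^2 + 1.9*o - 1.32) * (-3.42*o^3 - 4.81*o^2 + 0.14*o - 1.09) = 4.8222*o^5 + 0.2841*o^4 - 4.822*o^3 + 8.1521*o^2 - 2.2558*o + 1.4388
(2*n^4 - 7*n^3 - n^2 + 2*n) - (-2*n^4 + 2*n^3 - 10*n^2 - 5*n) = 4*n^4 - 9*n^3 + 9*n^2 + 7*n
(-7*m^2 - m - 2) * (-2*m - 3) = 14*m^3 + 23*m^2 + 7*m + 6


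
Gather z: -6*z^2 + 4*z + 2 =-6*z^2 + 4*z + 2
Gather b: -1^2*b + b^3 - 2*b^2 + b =b^3 - 2*b^2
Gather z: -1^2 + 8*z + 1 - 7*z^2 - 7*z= -7*z^2 + z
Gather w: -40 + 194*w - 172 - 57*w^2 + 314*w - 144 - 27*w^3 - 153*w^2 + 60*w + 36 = -27*w^3 - 210*w^2 + 568*w - 320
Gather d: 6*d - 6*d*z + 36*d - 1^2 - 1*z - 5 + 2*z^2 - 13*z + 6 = d*(42 - 6*z) + 2*z^2 - 14*z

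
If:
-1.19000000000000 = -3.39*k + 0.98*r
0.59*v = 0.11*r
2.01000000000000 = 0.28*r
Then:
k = 2.43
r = 7.18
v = 1.34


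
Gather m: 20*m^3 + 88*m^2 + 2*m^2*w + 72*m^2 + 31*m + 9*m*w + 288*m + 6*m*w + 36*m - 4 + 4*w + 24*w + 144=20*m^3 + m^2*(2*w + 160) + m*(15*w + 355) + 28*w + 140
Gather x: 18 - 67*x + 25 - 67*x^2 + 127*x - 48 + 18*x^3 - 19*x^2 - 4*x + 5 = 18*x^3 - 86*x^2 + 56*x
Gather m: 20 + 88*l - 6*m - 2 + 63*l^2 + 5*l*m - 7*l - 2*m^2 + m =63*l^2 + 81*l - 2*m^2 + m*(5*l - 5) + 18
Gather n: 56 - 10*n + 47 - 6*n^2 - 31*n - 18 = -6*n^2 - 41*n + 85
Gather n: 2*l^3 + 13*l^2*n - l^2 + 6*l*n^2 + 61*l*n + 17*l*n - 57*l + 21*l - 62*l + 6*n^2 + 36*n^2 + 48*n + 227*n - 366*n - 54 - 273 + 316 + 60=2*l^3 - l^2 - 98*l + n^2*(6*l + 42) + n*(13*l^2 + 78*l - 91) + 49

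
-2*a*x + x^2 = x*(-2*a + x)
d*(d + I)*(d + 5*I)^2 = d^4 + 11*I*d^3 - 35*d^2 - 25*I*d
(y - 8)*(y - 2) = y^2 - 10*y + 16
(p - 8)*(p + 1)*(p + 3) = p^3 - 4*p^2 - 29*p - 24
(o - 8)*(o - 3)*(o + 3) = o^3 - 8*o^2 - 9*o + 72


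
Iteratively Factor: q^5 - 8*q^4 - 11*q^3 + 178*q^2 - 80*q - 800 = (q + 2)*(q^4 - 10*q^3 + 9*q^2 + 160*q - 400) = (q - 5)*(q + 2)*(q^3 - 5*q^2 - 16*q + 80) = (q - 5)*(q + 2)*(q + 4)*(q^2 - 9*q + 20) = (q - 5)*(q - 4)*(q + 2)*(q + 4)*(q - 5)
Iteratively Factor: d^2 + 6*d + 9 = (d + 3)*(d + 3)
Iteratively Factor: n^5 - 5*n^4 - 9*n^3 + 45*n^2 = (n)*(n^4 - 5*n^3 - 9*n^2 + 45*n) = n*(n - 5)*(n^3 - 9*n) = n*(n - 5)*(n - 3)*(n^2 + 3*n) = n^2*(n - 5)*(n - 3)*(n + 3)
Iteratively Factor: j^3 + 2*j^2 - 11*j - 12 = (j + 4)*(j^2 - 2*j - 3) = (j - 3)*(j + 4)*(j + 1)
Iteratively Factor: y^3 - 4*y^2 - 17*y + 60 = (y - 3)*(y^2 - y - 20) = (y - 5)*(y - 3)*(y + 4)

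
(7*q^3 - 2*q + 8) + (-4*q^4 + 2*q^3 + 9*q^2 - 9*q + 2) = -4*q^4 + 9*q^3 + 9*q^2 - 11*q + 10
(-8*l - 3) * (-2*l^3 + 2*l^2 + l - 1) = 16*l^4 - 10*l^3 - 14*l^2 + 5*l + 3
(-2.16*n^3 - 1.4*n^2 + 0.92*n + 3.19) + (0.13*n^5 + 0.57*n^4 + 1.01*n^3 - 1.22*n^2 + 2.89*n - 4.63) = 0.13*n^5 + 0.57*n^4 - 1.15*n^3 - 2.62*n^2 + 3.81*n - 1.44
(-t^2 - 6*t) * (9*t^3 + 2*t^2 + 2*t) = -9*t^5 - 56*t^4 - 14*t^3 - 12*t^2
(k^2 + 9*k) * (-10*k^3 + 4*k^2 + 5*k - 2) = -10*k^5 - 86*k^4 + 41*k^3 + 43*k^2 - 18*k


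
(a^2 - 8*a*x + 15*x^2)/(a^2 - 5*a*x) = (a - 3*x)/a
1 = 1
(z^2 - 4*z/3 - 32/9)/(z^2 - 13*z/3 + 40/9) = (3*z + 4)/(3*z - 5)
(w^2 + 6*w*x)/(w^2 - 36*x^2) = w/(w - 6*x)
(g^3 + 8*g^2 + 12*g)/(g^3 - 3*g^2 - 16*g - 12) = g*(g + 6)/(g^2 - 5*g - 6)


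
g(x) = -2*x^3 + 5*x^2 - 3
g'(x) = -6*x^2 + 10*x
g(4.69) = -99.34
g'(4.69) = -85.08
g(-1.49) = 14.72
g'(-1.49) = -28.22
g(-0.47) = -1.69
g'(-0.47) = -6.03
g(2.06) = 0.73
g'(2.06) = -4.86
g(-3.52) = 146.18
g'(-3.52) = -109.54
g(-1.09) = 5.53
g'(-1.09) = -18.03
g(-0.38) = -2.17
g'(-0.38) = -4.67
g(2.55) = -3.65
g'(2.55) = -13.52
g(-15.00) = 7872.00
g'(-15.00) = -1500.00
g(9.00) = -1056.00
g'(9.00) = -396.00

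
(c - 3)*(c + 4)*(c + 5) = c^3 + 6*c^2 - 7*c - 60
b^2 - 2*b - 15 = (b - 5)*(b + 3)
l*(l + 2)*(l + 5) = l^3 + 7*l^2 + 10*l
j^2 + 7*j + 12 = (j + 3)*(j + 4)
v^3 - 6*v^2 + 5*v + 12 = (v - 4)*(v - 3)*(v + 1)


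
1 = 1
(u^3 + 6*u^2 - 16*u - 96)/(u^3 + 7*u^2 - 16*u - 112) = (u + 6)/(u + 7)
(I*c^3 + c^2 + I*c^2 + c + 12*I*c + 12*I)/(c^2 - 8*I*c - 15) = (I*c^3 + c^2*(1 + I) + c*(1 + 12*I) + 12*I)/(c^2 - 8*I*c - 15)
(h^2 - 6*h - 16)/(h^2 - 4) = (h - 8)/(h - 2)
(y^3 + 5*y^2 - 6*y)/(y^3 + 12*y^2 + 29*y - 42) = y/(y + 7)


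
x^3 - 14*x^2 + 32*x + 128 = (x - 8)^2*(x + 2)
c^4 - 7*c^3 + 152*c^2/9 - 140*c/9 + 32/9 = (c - 8/3)*(c - 2)^2*(c - 1/3)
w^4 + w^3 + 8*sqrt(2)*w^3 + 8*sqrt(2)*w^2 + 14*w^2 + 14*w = w*(w + 1)*(w + sqrt(2))*(w + 7*sqrt(2))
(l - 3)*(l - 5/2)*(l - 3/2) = l^3 - 7*l^2 + 63*l/4 - 45/4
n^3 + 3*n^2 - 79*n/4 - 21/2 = (n - 7/2)*(n + 1/2)*(n + 6)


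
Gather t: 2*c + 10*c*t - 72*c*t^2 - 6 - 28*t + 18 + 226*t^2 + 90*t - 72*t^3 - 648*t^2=2*c - 72*t^3 + t^2*(-72*c - 422) + t*(10*c + 62) + 12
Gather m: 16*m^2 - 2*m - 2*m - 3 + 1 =16*m^2 - 4*m - 2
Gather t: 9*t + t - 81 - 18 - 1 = 10*t - 100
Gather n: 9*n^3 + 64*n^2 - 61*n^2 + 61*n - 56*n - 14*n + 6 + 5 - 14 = 9*n^3 + 3*n^2 - 9*n - 3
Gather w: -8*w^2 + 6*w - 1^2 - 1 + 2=-8*w^2 + 6*w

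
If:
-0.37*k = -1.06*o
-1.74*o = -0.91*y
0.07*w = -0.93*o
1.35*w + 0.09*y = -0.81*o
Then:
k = 0.00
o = 0.00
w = 0.00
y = 0.00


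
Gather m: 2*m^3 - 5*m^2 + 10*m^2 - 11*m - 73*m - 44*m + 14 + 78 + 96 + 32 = 2*m^3 + 5*m^2 - 128*m + 220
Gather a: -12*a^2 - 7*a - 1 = -12*a^2 - 7*a - 1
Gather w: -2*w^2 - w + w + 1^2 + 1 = 2 - 2*w^2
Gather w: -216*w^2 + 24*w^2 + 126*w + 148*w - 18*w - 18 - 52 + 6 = -192*w^2 + 256*w - 64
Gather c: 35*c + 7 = 35*c + 7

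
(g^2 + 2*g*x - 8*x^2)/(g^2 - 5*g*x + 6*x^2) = (-g - 4*x)/(-g + 3*x)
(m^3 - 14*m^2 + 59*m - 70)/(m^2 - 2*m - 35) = (m^2 - 7*m + 10)/(m + 5)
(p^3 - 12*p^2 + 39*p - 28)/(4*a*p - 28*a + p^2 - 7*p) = (p^2 - 5*p + 4)/(4*a + p)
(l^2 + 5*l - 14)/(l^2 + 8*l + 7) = (l - 2)/(l + 1)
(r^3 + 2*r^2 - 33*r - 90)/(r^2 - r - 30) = r + 3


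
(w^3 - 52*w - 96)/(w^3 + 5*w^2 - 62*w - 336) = (w + 2)/(w + 7)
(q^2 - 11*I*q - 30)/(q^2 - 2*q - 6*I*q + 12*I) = (q - 5*I)/(q - 2)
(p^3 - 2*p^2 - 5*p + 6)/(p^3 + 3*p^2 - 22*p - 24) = (p^3 - 2*p^2 - 5*p + 6)/(p^3 + 3*p^2 - 22*p - 24)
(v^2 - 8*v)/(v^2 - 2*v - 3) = v*(8 - v)/(-v^2 + 2*v + 3)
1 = 1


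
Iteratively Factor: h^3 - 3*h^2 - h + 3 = (h + 1)*(h^2 - 4*h + 3) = (h - 1)*(h + 1)*(h - 3)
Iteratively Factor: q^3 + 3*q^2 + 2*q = (q + 1)*(q^2 + 2*q) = (q + 1)*(q + 2)*(q)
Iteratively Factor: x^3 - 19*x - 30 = (x + 2)*(x^2 - 2*x - 15) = (x - 5)*(x + 2)*(x + 3)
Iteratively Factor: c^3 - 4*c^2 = (c)*(c^2 - 4*c) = c^2*(c - 4)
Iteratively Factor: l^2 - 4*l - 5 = (l + 1)*(l - 5)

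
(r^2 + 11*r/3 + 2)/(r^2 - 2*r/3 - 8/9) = 3*(r + 3)/(3*r - 4)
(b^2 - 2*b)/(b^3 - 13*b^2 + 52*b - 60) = b/(b^2 - 11*b + 30)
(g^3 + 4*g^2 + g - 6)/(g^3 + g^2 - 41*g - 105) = (g^2 + g - 2)/(g^2 - 2*g - 35)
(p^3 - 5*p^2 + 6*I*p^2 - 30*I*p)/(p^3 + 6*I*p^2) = (p - 5)/p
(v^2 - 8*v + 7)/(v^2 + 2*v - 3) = (v - 7)/(v + 3)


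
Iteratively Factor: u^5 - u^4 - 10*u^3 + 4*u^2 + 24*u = (u + 2)*(u^4 - 3*u^3 - 4*u^2 + 12*u) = u*(u + 2)*(u^3 - 3*u^2 - 4*u + 12) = u*(u + 2)^2*(u^2 - 5*u + 6) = u*(u - 2)*(u + 2)^2*(u - 3)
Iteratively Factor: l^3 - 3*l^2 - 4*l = (l + 1)*(l^2 - 4*l) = l*(l + 1)*(l - 4)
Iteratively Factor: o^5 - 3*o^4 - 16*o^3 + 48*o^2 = (o)*(o^4 - 3*o^3 - 16*o^2 + 48*o) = o*(o + 4)*(o^3 - 7*o^2 + 12*o) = o*(o - 3)*(o + 4)*(o^2 - 4*o) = o^2*(o - 3)*(o + 4)*(o - 4)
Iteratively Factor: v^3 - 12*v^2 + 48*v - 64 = (v - 4)*(v^2 - 8*v + 16) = (v - 4)^2*(v - 4)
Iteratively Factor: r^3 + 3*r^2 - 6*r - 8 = (r + 1)*(r^2 + 2*r - 8) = (r - 2)*(r + 1)*(r + 4)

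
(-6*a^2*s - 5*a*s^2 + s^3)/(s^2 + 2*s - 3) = s*(-6*a^2 - 5*a*s + s^2)/(s^2 + 2*s - 3)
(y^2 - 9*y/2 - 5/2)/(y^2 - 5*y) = (y + 1/2)/y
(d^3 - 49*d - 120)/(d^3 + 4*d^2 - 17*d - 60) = (d - 8)/(d - 4)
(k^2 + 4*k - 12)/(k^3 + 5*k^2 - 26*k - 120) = (k - 2)/(k^2 - k - 20)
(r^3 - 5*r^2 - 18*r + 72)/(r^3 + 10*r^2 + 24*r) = (r^2 - 9*r + 18)/(r*(r + 6))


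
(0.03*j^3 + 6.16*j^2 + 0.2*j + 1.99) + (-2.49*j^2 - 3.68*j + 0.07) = 0.03*j^3 + 3.67*j^2 - 3.48*j + 2.06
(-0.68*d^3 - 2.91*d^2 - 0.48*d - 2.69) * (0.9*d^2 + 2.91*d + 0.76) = -0.612*d^5 - 4.5978*d^4 - 9.4169*d^3 - 6.0294*d^2 - 8.1927*d - 2.0444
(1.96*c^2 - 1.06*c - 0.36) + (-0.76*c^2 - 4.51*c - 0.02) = 1.2*c^2 - 5.57*c - 0.38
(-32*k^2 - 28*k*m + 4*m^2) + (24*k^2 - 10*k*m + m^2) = -8*k^2 - 38*k*m + 5*m^2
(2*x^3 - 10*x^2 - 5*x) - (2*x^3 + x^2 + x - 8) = -11*x^2 - 6*x + 8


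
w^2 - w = w*(w - 1)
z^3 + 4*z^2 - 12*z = z*(z - 2)*(z + 6)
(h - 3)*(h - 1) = h^2 - 4*h + 3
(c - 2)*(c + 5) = c^2 + 3*c - 10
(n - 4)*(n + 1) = n^2 - 3*n - 4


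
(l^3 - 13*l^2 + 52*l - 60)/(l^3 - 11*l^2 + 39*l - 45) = (l^2 - 8*l + 12)/(l^2 - 6*l + 9)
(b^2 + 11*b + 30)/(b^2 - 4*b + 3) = (b^2 + 11*b + 30)/(b^2 - 4*b + 3)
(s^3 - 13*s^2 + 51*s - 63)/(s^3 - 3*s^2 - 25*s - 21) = (s^2 - 6*s + 9)/(s^2 + 4*s + 3)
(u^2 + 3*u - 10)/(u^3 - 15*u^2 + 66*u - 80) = (u + 5)/(u^2 - 13*u + 40)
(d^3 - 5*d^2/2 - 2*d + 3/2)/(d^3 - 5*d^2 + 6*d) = (2*d^2 + d - 1)/(2*d*(d - 2))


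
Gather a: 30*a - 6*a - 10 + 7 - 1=24*a - 4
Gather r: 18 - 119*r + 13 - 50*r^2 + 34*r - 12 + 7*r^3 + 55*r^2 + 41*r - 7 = 7*r^3 + 5*r^2 - 44*r + 12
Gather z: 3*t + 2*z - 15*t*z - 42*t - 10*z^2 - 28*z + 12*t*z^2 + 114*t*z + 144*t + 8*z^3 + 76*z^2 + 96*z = 105*t + 8*z^3 + z^2*(12*t + 66) + z*(99*t + 70)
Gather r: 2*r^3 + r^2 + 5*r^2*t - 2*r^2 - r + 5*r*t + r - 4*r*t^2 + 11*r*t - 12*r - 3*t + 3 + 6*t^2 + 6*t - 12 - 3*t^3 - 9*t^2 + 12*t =2*r^3 + r^2*(5*t - 1) + r*(-4*t^2 + 16*t - 12) - 3*t^3 - 3*t^2 + 15*t - 9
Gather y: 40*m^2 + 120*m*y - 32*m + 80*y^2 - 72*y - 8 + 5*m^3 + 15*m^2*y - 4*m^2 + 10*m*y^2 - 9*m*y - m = 5*m^3 + 36*m^2 - 33*m + y^2*(10*m + 80) + y*(15*m^2 + 111*m - 72) - 8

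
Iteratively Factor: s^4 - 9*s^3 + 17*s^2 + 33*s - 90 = (s - 5)*(s^3 - 4*s^2 - 3*s + 18) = (s - 5)*(s + 2)*(s^2 - 6*s + 9) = (s - 5)*(s - 3)*(s + 2)*(s - 3)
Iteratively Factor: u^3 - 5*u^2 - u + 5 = (u + 1)*(u^2 - 6*u + 5) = (u - 1)*(u + 1)*(u - 5)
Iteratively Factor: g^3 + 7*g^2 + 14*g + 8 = (g + 2)*(g^2 + 5*g + 4) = (g + 1)*(g + 2)*(g + 4)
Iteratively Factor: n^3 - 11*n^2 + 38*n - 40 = (n - 4)*(n^2 - 7*n + 10) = (n - 5)*(n - 4)*(n - 2)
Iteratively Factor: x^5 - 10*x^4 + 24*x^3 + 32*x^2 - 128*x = (x - 4)*(x^4 - 6*x^3 + 32*x) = (x - 4)^2*(x^3 - 2*x^2 - 8*x) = (x - 4)^2*(x + 2)*(x^2 - 4*x) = (x - 4)^3*(x + 2)*(x)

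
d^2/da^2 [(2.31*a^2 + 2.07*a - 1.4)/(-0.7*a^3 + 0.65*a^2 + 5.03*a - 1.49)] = (-2.2638*a^6 - 6.0858*a^5 - 34.91796*a^4 + 22.31762*a^3 - 13.54269*a^2 + 6.67383000000001*a + 32.2694)/(0.343*a^9 - 0.9555*a^8 - 6.50685*a^7 + 15.647575*a^6 + 42.688665*a^5 - 78.92592*a^4 - 93.371987*a^3 + 108.765828*a^2 - 33.501309*a + 3.307949)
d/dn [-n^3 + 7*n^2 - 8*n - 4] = -3*n^2 + 14*n - 8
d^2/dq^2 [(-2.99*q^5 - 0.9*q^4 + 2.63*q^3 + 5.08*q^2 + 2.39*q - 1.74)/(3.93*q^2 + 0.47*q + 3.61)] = (-277.081506*q^7 - 116.166084*q^6 - 781.460718*q^5 - 229.99827*q^4 - 822.155238*q^3 - 707.646414*q^2 - 17.083068*q + 172.898982)/(60.698457*q^6 + 21.777309*q^5 + 169.872678*q^4 + 40.112009*q^3 + 156.040806*q^2 + 18.375261*q + 47.045881)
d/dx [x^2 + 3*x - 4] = 2*x + 3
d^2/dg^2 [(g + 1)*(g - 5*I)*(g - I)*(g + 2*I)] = 12*g^2 + g*(6 - 24*I) + 14 - 8*I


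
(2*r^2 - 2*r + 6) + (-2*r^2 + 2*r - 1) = 5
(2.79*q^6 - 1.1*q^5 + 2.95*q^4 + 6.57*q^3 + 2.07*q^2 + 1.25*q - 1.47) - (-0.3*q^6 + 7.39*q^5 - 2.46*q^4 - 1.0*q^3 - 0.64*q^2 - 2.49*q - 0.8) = 3.09*q^6 - 8.49*q^5 + 5.41*q^4 + 7.57*q^3 + 2.71*q^2 + 3.74*q - 0.67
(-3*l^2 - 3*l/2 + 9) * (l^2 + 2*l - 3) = -3*l^4 - 15*l^3/2 + 15*l^2 + 45*l/2 - 27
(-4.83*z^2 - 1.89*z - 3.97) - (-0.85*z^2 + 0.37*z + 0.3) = -3.98*z^2 - 2.26*z - 4.27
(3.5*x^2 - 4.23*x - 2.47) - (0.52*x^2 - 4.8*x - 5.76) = 2.98*x^2 + 0.569999999999999*x + 3.29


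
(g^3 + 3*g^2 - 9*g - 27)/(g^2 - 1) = (g^3 + 3*g^2 - 9*g - 27)/(g^2 - 1)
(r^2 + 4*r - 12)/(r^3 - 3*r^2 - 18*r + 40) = (r + 6)/(r^2 - r - 20)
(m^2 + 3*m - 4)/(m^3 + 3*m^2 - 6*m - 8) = (m - 1)/(m^2 - m - 2)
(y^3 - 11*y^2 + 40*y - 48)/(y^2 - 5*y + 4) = (y^2 - 7*y + 12)/(y - 1)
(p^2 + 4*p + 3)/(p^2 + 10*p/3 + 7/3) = 3*(p + 3)/(3*p + 7)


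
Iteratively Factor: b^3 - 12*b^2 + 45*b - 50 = (b - 2)*(b^2 - 10*b + 25) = (b - 5)*(b - 2)*(b - 5)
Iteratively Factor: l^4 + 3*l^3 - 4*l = (l)*(l^3 + 3*l^2 - 4) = l*(l + 2)*(l^2 + l - 2) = l*(l + 2)^2*(l - 1)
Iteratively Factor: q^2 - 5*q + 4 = (q - 4)*(q - 1)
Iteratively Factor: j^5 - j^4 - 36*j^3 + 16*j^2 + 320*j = (j - 4)*(j^4 + 3*j^3 - 24*j^2 - 80*j) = (j - 5)*(j - 4)*(j^3 + 8*j^2 + 16*j) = (j - 5)*(j - 4)*(j + 4)*(j^2 + 4*j) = (j - 5)*(j - 4)*(j + 4)^2*(j)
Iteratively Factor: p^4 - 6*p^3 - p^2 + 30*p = (p)*(p^3 - 6*p^2 - p + 30) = p*(p - 5)*(p^2 - p - 6) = p*(p - 5)*(p + 2)*(p - 3)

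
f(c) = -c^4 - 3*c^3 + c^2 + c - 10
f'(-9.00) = 2170.00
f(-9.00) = -4312.00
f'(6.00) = -1175.00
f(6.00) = -1912.00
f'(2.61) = -126.21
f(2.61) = -100.32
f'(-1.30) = -8.02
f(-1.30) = -5.88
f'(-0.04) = 0.91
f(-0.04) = -10.04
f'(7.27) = -1997.10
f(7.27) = -3896.03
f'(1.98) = -61.37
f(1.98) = -42.76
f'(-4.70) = 208.08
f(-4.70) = -169.11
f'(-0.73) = -3.70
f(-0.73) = -9.31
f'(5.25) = -815.38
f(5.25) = -1170.99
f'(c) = -4*c^3 - 9*c^2 + 2*c + 1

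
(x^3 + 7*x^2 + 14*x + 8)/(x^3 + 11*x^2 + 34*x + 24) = (x + 2)/(x + 6)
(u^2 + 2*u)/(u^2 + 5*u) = (u + 2)/(u + 5)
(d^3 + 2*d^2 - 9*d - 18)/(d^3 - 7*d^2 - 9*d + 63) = (d + 2)/(d - 7)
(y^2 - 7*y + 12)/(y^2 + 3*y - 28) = (y - 3)/(y + 7)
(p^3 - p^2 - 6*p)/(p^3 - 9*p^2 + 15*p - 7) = p*(p^2 - p - 6)/(p^3 - 9*p^2 + 15*p - 7)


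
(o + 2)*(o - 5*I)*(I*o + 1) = I*o^3 + 6*o^2 + 2*I*o^2 + 12*o - 5*I*o - 10*I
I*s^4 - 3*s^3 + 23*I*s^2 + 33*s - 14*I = (s - 2*I)*(s - I)*(s + 7*I)*(I*s + 1)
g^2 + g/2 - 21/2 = (g - 3)*(g + 7/2)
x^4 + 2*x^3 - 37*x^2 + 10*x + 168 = (x - 4)*(x - 3)*(x + 2)*(x + 7)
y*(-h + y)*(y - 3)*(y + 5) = -h*y^3 - 2*h*y^2 + 15*h*y + y^4 + 2*y^3 - 15*y^2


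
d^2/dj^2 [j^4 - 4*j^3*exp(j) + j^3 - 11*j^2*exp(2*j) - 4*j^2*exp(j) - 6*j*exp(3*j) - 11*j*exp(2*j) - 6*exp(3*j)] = -4*j^3*exp(j) - 44*j^2*exp(2*j) - 28*j^2*exp(j) + 12*j^2 - 54*j*exp(3*j) - 132*j*exp(2*j) - 40*j*exp(j) + 6*j - 90*exp(3*j) - 66*exp(2*j) - 8*exp(j)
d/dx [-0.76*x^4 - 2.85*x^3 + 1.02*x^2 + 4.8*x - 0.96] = -3.04*x^3 - 8.55*x^2 + 2.04*x + 4.8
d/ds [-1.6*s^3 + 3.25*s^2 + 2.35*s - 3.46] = -4.8*s^2 + 6.5*s + 2.35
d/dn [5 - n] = -1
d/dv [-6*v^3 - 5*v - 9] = -18*v^2 - 5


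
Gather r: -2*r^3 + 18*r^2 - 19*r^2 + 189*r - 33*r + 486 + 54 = -2*r^3 - r^2 + 156*r + 540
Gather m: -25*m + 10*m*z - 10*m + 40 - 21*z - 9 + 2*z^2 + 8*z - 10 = m*(10*z - 35) + 2*z^2 - 13*z + 21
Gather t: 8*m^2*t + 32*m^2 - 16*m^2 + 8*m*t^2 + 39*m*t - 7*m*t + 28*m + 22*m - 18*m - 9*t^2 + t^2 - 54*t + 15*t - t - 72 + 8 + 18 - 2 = 16*m^2 + 32*m + t^2*(8*m - 8) + t*(8*m^2 + 32*m - 40) - 48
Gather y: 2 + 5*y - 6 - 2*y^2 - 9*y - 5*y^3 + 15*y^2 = -5*y^3 + 13*y^2 - 4*y - 4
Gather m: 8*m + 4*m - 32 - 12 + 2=12*m - 42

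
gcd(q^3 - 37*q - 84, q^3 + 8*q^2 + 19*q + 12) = q^2 + 7*q + 12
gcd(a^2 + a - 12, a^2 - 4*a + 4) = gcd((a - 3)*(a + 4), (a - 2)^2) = 1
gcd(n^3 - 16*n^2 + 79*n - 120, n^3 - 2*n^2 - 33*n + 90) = n^2 - 8*n + 15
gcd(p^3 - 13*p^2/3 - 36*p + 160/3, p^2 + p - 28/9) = p - 4/3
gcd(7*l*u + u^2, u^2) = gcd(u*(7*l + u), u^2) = u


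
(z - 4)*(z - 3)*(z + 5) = z^3 - 2*z^2 - 23*z + 60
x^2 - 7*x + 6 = (x - 6)*(x - 1)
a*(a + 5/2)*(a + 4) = a^3 + 13*a^2/2 + 10*a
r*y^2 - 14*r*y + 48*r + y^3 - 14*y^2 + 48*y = (r + y)*(y - 8)*(y - 6)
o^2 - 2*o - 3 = (o - 3)*(o + 1)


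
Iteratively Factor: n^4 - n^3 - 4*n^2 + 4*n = (n - 2)*(n^3 + n^2 - 2*n) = n*(n - 2)*(n^2 + n - 2) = n*(n - 2)*(n - 1)*(n + 2)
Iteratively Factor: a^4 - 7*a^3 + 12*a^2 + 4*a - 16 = (a - 2)*(a^3 - 5*a^2 + 2*a + 8) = (a - 4)*(a - 2)*(a^2 - a - 2) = (a - 4)*(a - 2)*(a + 1)*(a - 2)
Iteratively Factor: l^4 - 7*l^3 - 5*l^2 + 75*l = (l)*(l^3 - 7*l^2 - 5*l + 75) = l*(l - 5)*(l^2 - 2*l - 15) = l*(l - 5)*(l + 3)*(l - 5)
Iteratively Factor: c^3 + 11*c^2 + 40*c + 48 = (c + 4)*(c^2 + 7*c + 12) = (c + 4)^2*(c + 3)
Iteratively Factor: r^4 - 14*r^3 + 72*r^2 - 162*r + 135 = (r - 3)*(r^3 - 11*r^2 + 39*r - 45) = (r - 3)^2*(r^2 - 8*r + 15) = (r - 3)^3*(r - 5)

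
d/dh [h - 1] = 1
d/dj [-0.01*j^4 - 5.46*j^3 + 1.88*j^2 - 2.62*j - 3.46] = -0.04*j^3 - 16.38*j^2 + 3.76*j - 2.62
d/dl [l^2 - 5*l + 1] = 2*l - 5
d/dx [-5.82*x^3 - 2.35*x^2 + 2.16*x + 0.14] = -17.46*x^2 - 4.7*x + 2.16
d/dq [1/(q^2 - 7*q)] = (7 - 2*q)/(q^2*(q - 7)^2)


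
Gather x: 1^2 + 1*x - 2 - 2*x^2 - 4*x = -2*x^2 - 3*x - 1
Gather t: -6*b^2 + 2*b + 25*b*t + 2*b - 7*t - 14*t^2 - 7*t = -6*b^2 + 4*b - 14*t^2 + t*(25*b - 14)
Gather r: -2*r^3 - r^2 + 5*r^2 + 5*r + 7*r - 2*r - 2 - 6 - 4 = -2*r^3 + 4*r^2 + 10*r - 12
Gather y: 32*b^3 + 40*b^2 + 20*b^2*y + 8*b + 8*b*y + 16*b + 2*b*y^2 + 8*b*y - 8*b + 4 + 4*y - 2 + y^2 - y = 32*b^3 + 40*b^2 + 16*b + y^2*(2*b + 1) + y*(20*b^2 + 16*b + 3) + 2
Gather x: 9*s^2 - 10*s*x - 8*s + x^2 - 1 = 9*s^2 - 10*s*x - 8*s + x^2 - 1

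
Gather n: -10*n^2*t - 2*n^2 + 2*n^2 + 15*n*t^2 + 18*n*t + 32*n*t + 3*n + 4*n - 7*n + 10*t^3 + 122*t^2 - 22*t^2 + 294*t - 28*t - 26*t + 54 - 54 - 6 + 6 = -10*n^2*t + n*(15*t^2 + 50*t) + 10*t^3 + 100*t^2 + 240*t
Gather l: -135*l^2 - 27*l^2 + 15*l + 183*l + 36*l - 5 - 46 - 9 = -162*l^2 + 234*l - 60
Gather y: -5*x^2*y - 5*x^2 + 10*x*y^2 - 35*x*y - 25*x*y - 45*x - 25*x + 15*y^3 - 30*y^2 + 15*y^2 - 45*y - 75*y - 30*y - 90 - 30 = -5*x^2 - 70*x + 15*y^3 + y^2*(10*x - 15) + y*(-5*x^2 - 60*x - 150) - 120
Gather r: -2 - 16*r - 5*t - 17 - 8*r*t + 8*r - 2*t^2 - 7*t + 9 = r*(-8*t - 8) - 2*t^2 - 12*t - 10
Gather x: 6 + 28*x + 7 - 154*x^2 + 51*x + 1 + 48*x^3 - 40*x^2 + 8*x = 48*x^3 - 194*x^2 + 87*x + 14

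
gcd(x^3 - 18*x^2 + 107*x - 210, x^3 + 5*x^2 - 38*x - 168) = x - 6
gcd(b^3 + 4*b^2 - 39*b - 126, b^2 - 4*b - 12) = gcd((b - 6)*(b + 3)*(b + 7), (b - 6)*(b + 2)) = b - 6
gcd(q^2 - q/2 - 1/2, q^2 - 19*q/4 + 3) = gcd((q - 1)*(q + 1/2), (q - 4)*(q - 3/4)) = 1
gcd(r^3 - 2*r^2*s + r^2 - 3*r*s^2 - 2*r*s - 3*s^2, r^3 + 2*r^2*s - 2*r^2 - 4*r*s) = 1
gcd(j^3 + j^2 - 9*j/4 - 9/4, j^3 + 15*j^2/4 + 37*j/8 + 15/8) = j^2 + 5*j/2 + 3/2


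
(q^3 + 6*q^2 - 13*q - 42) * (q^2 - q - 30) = q^5 + 5*q^4 - 49*q^3 - 209*q^2 + 432*q + 1260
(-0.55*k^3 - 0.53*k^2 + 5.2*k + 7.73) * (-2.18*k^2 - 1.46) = 1.199*k^5 + 1.1554*k^4 - 10.533*k^3 - 16.0776*k^2 - 7.592*k - 11.2858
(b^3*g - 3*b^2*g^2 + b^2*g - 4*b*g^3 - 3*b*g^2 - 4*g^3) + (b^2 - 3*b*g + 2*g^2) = b^3*g - 3*b^2*g^2 + b^2*g + b^2 - 4*b*g^3 - 3*b*g^2 - 3*b*g - 4*g^3 + 2*g^2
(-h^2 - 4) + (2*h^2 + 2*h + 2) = h^2 + 2*h - 2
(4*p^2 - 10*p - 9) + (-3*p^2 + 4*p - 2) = p^2 - 6*p - 11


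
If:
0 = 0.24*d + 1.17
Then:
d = -4.88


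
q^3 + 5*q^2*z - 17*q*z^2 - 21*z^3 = (q - 3*z)*(q + z)*(q + 7*z)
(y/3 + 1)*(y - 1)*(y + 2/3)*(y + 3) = y^4/3 + 17*y^3/9 + 19*y^2/9 - 7*y/3 - 2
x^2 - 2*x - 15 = (x - 5)*(x + 3)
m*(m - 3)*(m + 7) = m^3 + 4*m^2 - 21*m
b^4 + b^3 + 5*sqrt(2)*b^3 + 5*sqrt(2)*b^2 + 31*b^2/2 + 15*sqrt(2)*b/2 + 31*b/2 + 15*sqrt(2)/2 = (b + 1)*(b + sqrt(2))*(b + 3*sqrt(2)/2)*(b + 5*sqrt(2)/2)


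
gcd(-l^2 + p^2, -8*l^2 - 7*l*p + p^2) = l + p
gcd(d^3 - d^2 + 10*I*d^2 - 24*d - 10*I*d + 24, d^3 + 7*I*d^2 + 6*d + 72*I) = d^2 + 10*I*d - 24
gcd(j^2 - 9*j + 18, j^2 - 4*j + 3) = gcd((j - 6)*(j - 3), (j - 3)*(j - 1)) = j - 3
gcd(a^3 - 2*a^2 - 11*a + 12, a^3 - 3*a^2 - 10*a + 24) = a^2 - a - 12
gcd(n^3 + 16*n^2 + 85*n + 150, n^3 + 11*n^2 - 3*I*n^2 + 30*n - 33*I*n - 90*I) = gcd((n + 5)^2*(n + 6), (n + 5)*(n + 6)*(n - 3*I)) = n^2 + 11*n + 30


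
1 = 1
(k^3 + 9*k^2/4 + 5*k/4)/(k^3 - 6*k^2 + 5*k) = (4*k^2 + 9*k + 5)/(4*(k^2 - 6*k + 5))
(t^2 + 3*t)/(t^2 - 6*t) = (t + 3)/(t - 6)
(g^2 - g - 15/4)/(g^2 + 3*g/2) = (g - 5/2)/g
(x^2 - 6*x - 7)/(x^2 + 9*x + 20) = (x^2 - 6*x - 7)/(x^2 + 9*x + 20)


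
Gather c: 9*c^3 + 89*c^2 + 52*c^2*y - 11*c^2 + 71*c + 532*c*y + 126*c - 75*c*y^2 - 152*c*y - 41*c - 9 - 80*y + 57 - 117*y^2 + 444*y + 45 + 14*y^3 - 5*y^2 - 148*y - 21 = 9*c^3 + c^2*(52*y + 78) + c*(-75*y^2 + 380*y + 156) + 14*y^3 - 122*y^2 + 216*y + 72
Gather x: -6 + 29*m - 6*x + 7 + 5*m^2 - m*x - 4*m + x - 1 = 5*m^2 + 25*m + x*(-m - 5)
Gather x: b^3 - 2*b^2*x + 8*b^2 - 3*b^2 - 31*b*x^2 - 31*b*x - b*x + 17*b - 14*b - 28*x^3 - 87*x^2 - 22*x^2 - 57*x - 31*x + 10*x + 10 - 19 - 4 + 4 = b^3 + 5*b^2 + 3*b - 28*x^3 + x^2*(-31*b - 109) + x*(-2*b^2 - 32*b - 78) - 9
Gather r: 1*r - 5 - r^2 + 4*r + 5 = -r^2 + 5*r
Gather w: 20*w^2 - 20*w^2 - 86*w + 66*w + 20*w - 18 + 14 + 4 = 0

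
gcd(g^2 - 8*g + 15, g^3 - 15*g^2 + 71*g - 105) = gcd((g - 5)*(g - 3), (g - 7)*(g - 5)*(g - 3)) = g^2 - 8*g + 15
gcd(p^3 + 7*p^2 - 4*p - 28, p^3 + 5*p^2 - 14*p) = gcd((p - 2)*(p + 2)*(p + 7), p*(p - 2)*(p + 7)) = p^2 + 5*p - 14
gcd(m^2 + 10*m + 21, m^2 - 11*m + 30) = 1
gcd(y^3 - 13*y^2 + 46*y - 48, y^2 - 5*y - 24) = y - 8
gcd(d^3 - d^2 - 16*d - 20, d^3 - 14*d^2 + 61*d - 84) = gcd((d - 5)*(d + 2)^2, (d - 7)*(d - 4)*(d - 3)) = 1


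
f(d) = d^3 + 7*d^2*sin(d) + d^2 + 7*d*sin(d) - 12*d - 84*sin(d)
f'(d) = 7*d^2*cos(d) + 3*d^2 + 14*d*sin(d) + 7*d*cos(d) + 2*d + 7*sin(d) - 84*cos(d) - 12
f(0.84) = -63.28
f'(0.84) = -43.08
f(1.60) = -67.40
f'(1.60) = 29.87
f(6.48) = 286.25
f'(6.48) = 396.40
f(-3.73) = -0.28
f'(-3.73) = 7.76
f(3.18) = 3.76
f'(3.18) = 13.68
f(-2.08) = 79.90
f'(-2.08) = 49.42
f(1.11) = -71.27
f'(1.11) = -15.96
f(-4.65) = 11.62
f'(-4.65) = -16.59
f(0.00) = 0.00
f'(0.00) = -96.00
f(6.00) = 121.32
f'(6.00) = 284.21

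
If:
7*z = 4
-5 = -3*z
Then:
No Solution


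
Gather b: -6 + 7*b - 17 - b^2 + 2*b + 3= -b^2 + 9*b - 20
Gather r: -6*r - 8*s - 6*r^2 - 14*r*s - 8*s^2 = -6*r^2 + r*(-14*s - 6) - 8*s^2 - 8*s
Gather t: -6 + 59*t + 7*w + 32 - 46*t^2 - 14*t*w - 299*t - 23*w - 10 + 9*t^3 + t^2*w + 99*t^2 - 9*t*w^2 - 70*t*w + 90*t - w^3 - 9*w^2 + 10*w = 9*t^3 + t^2*(w + 53) + t*(-9*w^2 - 84*w - 150) - w^3 - 9*w^2 - 6*w + 16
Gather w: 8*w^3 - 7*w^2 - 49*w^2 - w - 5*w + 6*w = 8*w^3 - 56*w^2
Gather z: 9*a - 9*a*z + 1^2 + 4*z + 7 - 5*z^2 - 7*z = 9*a - 5*z^2 + z*(-9*a - 3) + 8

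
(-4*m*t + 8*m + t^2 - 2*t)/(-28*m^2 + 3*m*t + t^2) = (t - 2)/(7*m + t)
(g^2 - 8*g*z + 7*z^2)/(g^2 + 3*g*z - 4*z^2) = (g - 7*z)/(g + 4*z)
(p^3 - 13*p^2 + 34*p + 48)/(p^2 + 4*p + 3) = (p^2 - 14*p + 48)/(p + 3)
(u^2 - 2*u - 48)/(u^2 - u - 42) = (u - 8)/(u - 7)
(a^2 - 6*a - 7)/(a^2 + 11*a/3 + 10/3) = 3*(a^2 - 6*a - 7)/(3*a^2 + 11*a + 10)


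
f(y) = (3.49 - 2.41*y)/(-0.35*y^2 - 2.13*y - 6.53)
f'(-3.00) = 0.76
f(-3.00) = -3.26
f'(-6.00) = -0.54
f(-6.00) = -2.83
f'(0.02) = 0.54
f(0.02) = -0.52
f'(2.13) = 0.15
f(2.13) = 0.13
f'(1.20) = 0.27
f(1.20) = -0.06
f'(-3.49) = 0.39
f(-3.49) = -3.54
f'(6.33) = 0.00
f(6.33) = 0.35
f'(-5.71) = -0.55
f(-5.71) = -2.99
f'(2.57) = 0.12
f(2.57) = 0.19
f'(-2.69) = 0.94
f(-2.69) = -2.99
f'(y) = (3.49 - 2.41*y)*(0.7*y + 2.13)/(-0.35*y^2 - 2.13*y - 6.53)^2 - 2.41/(-0.35*y^2 - 2.13*y - 6.53) = (-0.8435*y^2 + 2.443*y + 23.171)/(0.1225*y^4 + 1.491*y^3 + 9.1079*y^2 + 27.8178*y + 42.6409)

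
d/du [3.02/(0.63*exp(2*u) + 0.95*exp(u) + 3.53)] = (-3.8052*exp(u) - 2.869)*exp(u)/(0.63*exp(2*u) + 0.95*exp(u) + 3.53)^2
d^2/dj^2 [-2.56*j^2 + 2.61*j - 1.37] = -5.12000000000000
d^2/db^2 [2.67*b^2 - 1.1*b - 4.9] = 5.34000000000000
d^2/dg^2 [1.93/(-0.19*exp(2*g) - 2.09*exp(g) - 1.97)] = (-1.93*(0.38*exp(g) + 2.09)*(0.76*exp(g) + 4.18)*exp(g) + (1.4668*exp(g) + 4.0337)*(0.19*exp(2*g) + 2.09*exp(g) + 1.97))*exp(g)/(0.19*exp(2*g) + 2.09*exp(g) + 1.97)^3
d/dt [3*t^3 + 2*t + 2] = 9*t^2 + 2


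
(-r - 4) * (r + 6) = -r^2 - 10*r - 24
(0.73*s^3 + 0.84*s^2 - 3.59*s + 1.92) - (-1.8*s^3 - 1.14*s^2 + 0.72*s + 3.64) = 2.53*s^3 + 1.98*s^2 - 4.31*s - 1.72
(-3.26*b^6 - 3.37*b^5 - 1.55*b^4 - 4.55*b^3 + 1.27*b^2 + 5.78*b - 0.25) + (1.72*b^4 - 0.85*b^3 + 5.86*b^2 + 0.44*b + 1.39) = -3.26*b^6 - 3.37*b^5 + 0.17*b^4 - 5.4*b^3 + 7.13*b^2 + 6.22*b + 1.14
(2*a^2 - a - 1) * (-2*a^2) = -4*a^4 + 2*a^3 + 2*a^2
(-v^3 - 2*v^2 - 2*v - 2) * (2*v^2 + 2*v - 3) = -2*v^5 - 6*v^4 - 5*v^3 - 2*v^2 + 2*v + 6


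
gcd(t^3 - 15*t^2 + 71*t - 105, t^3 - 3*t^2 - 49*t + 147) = t^2 - 10*t + 21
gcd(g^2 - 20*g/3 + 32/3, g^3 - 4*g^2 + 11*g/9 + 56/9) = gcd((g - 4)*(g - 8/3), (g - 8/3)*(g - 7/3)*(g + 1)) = g - 8/3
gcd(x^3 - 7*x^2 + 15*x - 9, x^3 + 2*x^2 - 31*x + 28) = x - 1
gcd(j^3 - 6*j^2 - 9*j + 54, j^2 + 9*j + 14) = 1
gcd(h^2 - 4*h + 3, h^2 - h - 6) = h - 3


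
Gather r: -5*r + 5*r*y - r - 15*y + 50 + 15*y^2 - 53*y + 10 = r*(5*y - 6) + 15*y^2 - 68*y + 60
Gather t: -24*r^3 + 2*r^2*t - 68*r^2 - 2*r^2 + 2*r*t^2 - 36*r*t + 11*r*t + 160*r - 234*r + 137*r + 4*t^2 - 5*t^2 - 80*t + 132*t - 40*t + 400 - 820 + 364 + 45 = -24*r^3 - 70*r^2 + 63*r + t^2*(2*r - 1) + t*(2*r^2 - 25*r + 12) - 11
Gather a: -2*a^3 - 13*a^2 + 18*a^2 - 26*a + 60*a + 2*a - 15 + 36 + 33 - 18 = -2*a^3 + 5*a^2 + 36*a + 36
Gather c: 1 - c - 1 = -c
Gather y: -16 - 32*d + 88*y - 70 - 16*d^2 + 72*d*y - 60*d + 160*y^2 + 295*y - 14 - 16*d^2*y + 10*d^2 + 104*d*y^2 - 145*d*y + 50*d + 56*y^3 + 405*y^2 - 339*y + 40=-6*d^2 - 42*d + 56*y^3 + y^2*(104*d + 565) + y*(-16*d^2 - 73*d + 44) - 60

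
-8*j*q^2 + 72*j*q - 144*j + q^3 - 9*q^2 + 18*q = (-8*j + q)*(q - 6)*(q - 3)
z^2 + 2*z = z*(z + 2)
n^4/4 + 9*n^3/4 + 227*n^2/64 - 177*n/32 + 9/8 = (n/4 + 1)*(n - 3/4)*(n - 1/4)*(n + 6)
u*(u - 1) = u^2 - u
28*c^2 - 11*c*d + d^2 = (-7*c + d)*(-4*c + d)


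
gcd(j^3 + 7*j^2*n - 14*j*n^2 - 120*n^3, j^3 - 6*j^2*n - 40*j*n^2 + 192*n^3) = j^2 + 2*j*n - 24*n^2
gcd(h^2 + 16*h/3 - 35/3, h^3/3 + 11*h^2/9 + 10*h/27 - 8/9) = 1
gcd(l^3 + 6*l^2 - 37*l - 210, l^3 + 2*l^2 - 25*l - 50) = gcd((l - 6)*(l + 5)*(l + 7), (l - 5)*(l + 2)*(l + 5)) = l + 5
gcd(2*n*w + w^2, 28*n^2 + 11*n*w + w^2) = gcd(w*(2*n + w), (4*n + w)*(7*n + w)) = 1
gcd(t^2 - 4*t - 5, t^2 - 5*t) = t - 5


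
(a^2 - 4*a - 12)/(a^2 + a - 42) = (a + 2)/(a + 7)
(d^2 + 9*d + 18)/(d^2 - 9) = (d + 6)/(d - 3)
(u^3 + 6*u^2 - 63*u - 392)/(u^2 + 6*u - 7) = (u^2 - u - 56)/(u - 1)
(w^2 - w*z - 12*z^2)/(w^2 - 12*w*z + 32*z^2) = (-w - 3*z)/(-w + 8*z)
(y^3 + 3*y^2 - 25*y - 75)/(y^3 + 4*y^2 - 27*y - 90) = (y + 5)/(y + 6)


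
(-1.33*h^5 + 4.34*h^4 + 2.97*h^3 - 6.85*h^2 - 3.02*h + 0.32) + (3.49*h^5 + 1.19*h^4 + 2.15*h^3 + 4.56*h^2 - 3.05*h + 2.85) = 2.16*h^5 + 5.53*h^4 + 5.12*h^3 - 2.29*h^2 - 6.07*h + 3.17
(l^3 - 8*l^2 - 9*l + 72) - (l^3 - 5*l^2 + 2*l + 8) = -3*l^2 - 11*l + 64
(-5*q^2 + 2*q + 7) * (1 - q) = 5*q^3 - 7*q^2 - 5*q + 7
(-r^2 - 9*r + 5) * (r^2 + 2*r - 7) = -r^4 - 11*r^3 - 6*r^2 + 73*r - 35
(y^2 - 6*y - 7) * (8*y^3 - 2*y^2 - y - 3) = 8*y^5 - 50*y^4 - 45*y^3 + 17*y^2 + 25*y + 21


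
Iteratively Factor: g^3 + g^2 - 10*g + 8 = (g - 2)*(g^2 + 3*g - 4) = (g - 2)*(g + 4)*(g - 1)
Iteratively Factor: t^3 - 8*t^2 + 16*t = (t - 4)*(t^2 - 4*t) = t*(t - 4)*(t - 4)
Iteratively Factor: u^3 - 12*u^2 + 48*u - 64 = (u - 4)*(u^2 - 8*u + 16) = (u - 4)^2*(u - 4)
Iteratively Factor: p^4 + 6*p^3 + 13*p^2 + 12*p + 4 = (p + 1)*(p^3 + 5*p^2 + 8*p + 4) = (p + 1)^2*(p^2 + 4*p + 4) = (p + 1)^2*(p + 2)*(p + 2)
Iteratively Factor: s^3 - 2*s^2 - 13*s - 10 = (s - 5)*(s^2 + 3*s + 2) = (s - 5)*(s + 2)*(s + 1)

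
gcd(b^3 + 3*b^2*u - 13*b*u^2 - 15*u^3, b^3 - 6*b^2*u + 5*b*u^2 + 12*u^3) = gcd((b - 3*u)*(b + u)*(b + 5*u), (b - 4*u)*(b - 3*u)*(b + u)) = -b^2 + 2*b*u + 3*u^2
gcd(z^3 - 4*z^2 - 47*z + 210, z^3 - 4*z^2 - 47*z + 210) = z^3 - 4*z^2 - 47*z + 210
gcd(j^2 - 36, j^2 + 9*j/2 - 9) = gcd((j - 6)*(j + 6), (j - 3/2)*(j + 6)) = j + 6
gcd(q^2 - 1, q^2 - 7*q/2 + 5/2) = q - 1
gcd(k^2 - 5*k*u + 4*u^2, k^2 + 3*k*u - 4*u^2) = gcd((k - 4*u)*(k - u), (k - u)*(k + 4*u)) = -k + u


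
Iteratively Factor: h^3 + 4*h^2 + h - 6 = (h + 2)*(h^2 + 2*h - 3) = (h + 2)*(h + 3)*(h - 1)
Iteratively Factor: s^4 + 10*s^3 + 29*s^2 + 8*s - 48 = (s + 4)*(s^3 + 6*s^2 + 5*s - 12) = (s + 4)^2*(s^2 + 2*s - 3) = (s - 1)*(s + 4)^2*(s + 3)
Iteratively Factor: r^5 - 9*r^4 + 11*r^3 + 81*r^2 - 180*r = (r - 5)*(r^4 - 4*r^3 - 9*r^2 + 36*r) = r*(r - 5)*(r^3 - 4*r^2 - 9*r + 36) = r*(r - 5)*(r - 4)*(r^2 - 9) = r*(r - 5)*(r - 4)*(r + 3)*(r - 3)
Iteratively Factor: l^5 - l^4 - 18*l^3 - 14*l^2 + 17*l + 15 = (l - 5)*(l^4 + 4*l^3 + 2*l^2 - 4*l - 3) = (l - 5)*(l + 3)*(l^3 + l^2 - l - 1) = (l - 5)*(l + 1)*(l + 3)*(l^2 - 1) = (l - 5)*(l - 1)*(l + 1)*(l + 3)*(l + 1)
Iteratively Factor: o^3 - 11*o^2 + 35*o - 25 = (o - 5)*(o^2 - 6*o + 5) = (o - 5)^2*(o - 1)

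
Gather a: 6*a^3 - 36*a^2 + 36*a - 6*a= 6*a^3 - 36*a^2 + 30*a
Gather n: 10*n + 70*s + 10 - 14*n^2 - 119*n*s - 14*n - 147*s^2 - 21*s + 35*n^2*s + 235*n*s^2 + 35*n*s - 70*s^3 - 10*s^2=n^2*(35*s - 14) + n*(235*s^2 - 84*s - 4) - 70*s^3 - 157*s^2 + 49*s + 10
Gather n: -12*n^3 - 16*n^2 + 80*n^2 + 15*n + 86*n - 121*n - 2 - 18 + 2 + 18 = -12*n^3 + 64*n^2 - 20*n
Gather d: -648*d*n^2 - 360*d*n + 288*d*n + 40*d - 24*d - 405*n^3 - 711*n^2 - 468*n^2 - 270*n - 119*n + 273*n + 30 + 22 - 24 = d*(-648*n^2 - 72*n + 16) - 405*n^3 - 1179*n^2 - 116*n + 28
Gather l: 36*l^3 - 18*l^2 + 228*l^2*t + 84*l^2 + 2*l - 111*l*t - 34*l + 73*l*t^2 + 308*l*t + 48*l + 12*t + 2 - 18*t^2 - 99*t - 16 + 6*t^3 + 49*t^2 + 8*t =36*l^3 + l^2*(228*t + 66) + l*(73*t^2 + 197*t + 16) + 6*t^3 + 31*t^2 - 79*t - 14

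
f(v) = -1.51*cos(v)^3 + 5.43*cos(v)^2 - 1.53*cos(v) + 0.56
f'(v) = 4.53*sin(v)*cos(v)^2 - 10.86*sin(v)*cos(v) + 1.53*sin(v)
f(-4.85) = 0.45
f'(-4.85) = 0.12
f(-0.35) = 2.66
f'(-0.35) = 1.60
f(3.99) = 4.38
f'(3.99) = -8.02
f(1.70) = 0.85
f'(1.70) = 2.98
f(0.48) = 2.42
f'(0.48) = -2.10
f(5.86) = 2.53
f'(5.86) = 1.89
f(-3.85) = 5.51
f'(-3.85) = 8.06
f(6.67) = 2.60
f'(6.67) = -1.75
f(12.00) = 2.23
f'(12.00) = 2.37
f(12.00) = 2.23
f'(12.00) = 2.37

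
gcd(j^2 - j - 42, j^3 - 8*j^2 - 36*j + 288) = j + 6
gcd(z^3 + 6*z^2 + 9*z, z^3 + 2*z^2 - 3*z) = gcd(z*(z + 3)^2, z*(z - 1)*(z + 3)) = z^2 + 3*z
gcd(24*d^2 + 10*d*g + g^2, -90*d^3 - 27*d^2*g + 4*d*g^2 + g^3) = 6*d + g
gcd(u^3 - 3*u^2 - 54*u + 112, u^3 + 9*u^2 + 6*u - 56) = u^2 + 5*u - 14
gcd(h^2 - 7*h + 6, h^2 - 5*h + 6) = 1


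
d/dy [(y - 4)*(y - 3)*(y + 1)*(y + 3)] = 4*y^3 - 9*y^2 - 26*y + 27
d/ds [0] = 0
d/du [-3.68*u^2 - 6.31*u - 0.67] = -7.36*u - 6.31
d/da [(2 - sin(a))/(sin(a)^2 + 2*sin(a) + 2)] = (sin(a)^2 - 4*sin(a) - 6)*cos(a)/(sin(a)^2 + 2*sin(a) + 2)^2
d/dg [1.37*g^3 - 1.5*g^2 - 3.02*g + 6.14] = 4.11*g^2 - 3.0*g - 3.02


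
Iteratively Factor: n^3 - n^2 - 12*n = (n)*(n^2 - n - 12) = n*(n - 4)*(n + 3)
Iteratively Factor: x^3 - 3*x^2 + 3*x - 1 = (x - 1)*(x^2 - 2*x + 1) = (x - 1)^2*(x - 1)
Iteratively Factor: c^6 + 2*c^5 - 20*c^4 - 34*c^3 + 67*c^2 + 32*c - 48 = (c - 4)*(c^5 + 6*c^4 + 4*c^3 - 18*c^2 - 5*c + 12) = (c - 4)*(c + 4)*(c^4 + 2*c^3 - 4*c^2 - 2*c + 3) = (c - 4)*(c + 1)*(c + 4)*(c^3 + c^2 - 5*c + 3) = (c - 4)*(c - 1)*(c + 1)*(c + 4)*(c^2 + 2*c - 3) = (c - 4)*(c - 1)^2*(c + 1)*(c + 4)*(c + 3)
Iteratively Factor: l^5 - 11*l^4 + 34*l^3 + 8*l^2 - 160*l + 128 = (l - 4)*(l^4 - 7*l^3 + 6*l^2 + 32*l - 32) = (l - 4)^2*(l^3 - 3*l^2 - 6*l + 8) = (l - 4)^2*(l + 2)*(l^2 - 5*l + 4) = (l - 4)^3*(l + 2)*(l - 1)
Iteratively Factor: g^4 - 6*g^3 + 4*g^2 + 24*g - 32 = (g - 2)*(g^3 - 4*g^2 - 4*g + 16) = (g - 2)*(g + 2)*(g^2 - 6*g + 8) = (g - 2)^2*(g + 2)*(g - 4)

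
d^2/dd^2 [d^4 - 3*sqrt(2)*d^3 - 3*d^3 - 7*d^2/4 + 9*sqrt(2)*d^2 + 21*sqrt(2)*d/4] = 12*d^2 - 18*sqrt(2)*d - 18*d - 7/2 + 18*sqrt(2)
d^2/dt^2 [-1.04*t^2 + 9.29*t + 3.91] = -2.08000000000000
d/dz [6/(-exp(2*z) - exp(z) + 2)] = (12*exp(z) + 6)*exp(z)/(exp(2*z) + exp(z) - 2)^2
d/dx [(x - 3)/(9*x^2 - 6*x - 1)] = (-9*x^2 + 54*x - 19)/(81*x^4 - 108*x^3 + 18*x^2 + 12*x + 1)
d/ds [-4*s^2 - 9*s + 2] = -8*s - 9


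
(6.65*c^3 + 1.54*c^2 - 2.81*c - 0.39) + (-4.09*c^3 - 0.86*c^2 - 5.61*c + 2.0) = 2.56*c^3 + 0.68*c^2 - 8.42*c + 1.61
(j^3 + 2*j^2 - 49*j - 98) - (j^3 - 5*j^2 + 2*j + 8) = 7*j^2 - 51*j - 106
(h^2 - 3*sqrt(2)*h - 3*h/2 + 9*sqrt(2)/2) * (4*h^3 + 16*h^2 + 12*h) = 4*h^5 - 12*sqrt(2)*h^4 + 10*h^4 - 30*sqrt(2)*h^3 - 12*h^3 - 18*h^2 + 36*sqrt(2)*h^2 + 54*sqrt(2)*h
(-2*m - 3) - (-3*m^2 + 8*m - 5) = 3*m^2 - 10*m + 2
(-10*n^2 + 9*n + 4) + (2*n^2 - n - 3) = -8*n^2 + 8*n + 1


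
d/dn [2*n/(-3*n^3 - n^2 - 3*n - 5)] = 2*(6*n^3 + n^2 - 5)/(9*n^6 + 6*n^5 + 19*n^4 + 36*n^3 + 19*n^2 + 30*n + 25)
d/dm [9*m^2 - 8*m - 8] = 18*m - 8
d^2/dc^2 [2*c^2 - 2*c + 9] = 4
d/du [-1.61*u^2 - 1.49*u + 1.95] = -3.22*u - 1.49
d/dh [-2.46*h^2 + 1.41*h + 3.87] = 1.41 - 4.92*h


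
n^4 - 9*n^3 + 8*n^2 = n^2*(n - 8)*(n - 1)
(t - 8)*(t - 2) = t^2 - 10*t + 16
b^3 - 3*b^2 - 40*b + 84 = (b - 7)*(b - 2)*(b + 6)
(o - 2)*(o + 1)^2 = o^3 - 3*o - 2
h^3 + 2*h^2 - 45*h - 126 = (h - 7)*(h + 3)*(h + 6)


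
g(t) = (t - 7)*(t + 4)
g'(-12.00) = -27.00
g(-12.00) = 152.00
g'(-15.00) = -33.00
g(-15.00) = 242.00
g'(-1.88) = -6.76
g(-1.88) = -18.83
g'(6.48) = 9.96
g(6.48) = -5.45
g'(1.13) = -0.74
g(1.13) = -30.11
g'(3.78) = 4.56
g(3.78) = -25.05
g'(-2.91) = -8.82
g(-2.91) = -10.80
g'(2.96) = 2.92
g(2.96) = -28.12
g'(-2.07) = -7.14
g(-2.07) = -17.51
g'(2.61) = 2.22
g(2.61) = -29.02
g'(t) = 2*t - 3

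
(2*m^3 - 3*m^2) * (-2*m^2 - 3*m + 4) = -4*m^5 + 17*m^3 - 12*m^2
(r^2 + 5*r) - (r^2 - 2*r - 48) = 7*r + 48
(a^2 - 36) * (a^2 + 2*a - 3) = a^4 + 2*a^3 - 39*a^2 - 72*a + 108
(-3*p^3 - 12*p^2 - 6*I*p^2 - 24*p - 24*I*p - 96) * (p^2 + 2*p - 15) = -3*p^5 - 18*p^4 - 6*I*p^4 - 3*p^3 - 36*I*p^3 + 36*p^2 + 42*I*p^2 + 168*p + 360*I*p + 1440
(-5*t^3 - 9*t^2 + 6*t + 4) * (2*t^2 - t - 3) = -10*t^5 - 13*t^4 + 36*t^3 + 29*t^2 - 22*t - 12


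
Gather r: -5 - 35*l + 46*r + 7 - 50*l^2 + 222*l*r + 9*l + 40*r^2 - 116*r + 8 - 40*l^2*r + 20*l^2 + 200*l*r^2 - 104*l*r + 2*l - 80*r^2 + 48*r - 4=-30*l^2 - 24*l + r^2*(200*l - 40) + r*(-40*l^2 + 118*l - 22) + 6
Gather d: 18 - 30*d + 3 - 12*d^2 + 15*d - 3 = -12*d^2 - 15*d + 18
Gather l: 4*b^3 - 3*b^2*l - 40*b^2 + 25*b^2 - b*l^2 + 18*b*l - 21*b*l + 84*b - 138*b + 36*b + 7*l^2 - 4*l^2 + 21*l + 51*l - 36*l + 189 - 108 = 4*b^3 - 15*b^2 - 18*b + l^2*(3 - b) + l*(-3*b^2 - 3*b + 36) + 81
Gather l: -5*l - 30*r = -5*l - 30*r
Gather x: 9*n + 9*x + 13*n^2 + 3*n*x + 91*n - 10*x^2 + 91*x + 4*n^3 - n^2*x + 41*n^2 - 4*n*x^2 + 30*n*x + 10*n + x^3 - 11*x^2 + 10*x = 4*n^3 + 54*n^2 + 110*n + x^3 + x^2*(-4*n - 21) + x*(-n^2 + 33*n + 110)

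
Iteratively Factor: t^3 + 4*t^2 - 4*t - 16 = (t + 2)*(t^2 + 2*t - 8) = (t + 2)*(t + 4)*(t - 2)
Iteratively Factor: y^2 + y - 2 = (y - 1)*(y + 2)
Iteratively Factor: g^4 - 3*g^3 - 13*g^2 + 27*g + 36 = (g + 1)*(g^3 - 4*g^2 - 9*g + 36) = (g - 3)*(g + 1)*(g^2 - g - 12) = (g - 3)*(g + 1)*(g + 3)*(g - 4)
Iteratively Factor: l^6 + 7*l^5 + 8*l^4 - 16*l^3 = (l)*(l^5 + 7*l^4 + 8*l^3 - 16*l^2) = l*(l - 1)*(l^4 + 8*l^3 + 16*l^2) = l^2*(l - 1)*(l^3 + 8*l^2 + 16*l) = l^2*(l - 1)*(l + 4)*(l^2 + 4*l) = l^2*(l - 1)*(l + 4)^2*(l)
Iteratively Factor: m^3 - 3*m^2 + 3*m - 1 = (m - 1)*(m^2 - 2*m + 1) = (m - 1)^2*(m - 1)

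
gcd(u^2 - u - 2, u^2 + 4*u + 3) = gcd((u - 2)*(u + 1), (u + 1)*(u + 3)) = u + 1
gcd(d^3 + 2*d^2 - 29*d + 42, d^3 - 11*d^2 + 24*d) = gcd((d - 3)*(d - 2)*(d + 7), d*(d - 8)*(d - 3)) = d - 3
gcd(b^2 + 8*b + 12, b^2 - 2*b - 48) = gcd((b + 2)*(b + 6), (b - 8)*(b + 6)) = b + 6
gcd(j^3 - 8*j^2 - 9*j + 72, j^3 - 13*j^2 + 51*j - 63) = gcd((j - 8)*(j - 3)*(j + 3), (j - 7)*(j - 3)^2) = j - 3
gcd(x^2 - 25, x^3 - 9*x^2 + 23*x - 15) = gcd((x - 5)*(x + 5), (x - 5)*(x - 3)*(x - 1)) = x - 5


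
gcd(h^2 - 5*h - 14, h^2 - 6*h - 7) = h - 7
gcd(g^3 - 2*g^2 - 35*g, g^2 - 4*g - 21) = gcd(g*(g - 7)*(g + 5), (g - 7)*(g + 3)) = g - 7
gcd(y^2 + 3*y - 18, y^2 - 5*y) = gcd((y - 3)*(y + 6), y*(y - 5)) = 1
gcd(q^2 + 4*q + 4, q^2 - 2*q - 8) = q + 2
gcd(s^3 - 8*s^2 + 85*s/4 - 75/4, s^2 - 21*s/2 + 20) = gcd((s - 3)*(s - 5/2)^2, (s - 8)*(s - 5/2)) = s - 5/2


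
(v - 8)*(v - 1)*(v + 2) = v^3 - 7*v^2 - 10*v + 16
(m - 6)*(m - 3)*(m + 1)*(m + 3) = m^4 - 5*m^3 - 15*m^2 + 45*m + 54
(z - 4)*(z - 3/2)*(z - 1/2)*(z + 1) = z^4 - 5*z^3 + 11*z^2/4 + 23*z/4 - 3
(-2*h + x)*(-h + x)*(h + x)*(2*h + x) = 4*h^4 - 5*h^2*x^2 + x^4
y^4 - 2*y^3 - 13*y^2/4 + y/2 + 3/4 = (y - 3)*(y - 1/2)*(y + 1/2)*(y + 1)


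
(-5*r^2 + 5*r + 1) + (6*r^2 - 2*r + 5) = r^2 + 3*r + 6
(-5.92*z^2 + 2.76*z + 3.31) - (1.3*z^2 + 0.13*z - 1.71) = -7.22*z^2 + 2.63*z + 5.02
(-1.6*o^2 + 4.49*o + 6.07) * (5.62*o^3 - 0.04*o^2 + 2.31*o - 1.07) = -8.992*o^5 + 25.2978*o^4 + 30.2378*o^3 + 11.8411*o^2 + 9.2174*o - 6.4949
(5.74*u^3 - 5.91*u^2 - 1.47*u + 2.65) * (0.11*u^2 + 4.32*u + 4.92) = 0.6314*u^5 + 24.1467*u^4 + 2.5479*u^3 - 35.1361*u^2 + 4.2156*u + 13.038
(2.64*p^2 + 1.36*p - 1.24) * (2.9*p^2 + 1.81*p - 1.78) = 7.656*p^4 + 8.7224*p^3 - 5.8336*p^2 - 4.6652*p + 2.2072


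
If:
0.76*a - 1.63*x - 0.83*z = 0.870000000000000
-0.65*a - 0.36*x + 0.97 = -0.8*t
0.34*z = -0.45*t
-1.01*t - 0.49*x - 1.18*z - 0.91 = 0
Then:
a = 11.50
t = 14.78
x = 14.79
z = -19.57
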